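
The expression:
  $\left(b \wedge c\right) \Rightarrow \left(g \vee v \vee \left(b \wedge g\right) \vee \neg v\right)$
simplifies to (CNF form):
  $\text{True}$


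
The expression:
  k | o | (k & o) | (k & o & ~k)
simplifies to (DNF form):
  k | o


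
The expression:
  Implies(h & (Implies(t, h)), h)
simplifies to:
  True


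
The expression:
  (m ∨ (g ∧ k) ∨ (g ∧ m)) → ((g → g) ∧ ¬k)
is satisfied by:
  {m: False, k: False, g: False}
  {g: True, m: False, k: False}
  {m: True, g: False, k: False}
  {g: True, m: True, k: False}
  {k: True, g: False, m: False}


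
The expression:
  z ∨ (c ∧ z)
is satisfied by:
  {z: True}


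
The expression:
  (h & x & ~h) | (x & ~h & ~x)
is never true.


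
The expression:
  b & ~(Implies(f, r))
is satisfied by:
  {b: True, f: True, r: False}


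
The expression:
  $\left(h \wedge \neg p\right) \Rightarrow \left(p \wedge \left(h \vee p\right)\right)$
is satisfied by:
  {p: True, h: False}
  {h: False, p: False}
  {h: True, p: True}


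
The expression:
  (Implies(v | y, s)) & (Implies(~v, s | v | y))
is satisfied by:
  {s: True}


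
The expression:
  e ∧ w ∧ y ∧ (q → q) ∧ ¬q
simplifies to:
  e ∧ w ∧ y ∧ ¬q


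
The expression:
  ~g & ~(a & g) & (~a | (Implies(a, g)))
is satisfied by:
  {g: False, a: False}


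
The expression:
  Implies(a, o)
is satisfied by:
  {o: True, a: False}
  {a: False, o: False}
  {a: True, o: True}


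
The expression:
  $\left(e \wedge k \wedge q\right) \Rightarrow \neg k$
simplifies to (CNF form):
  $\neg e \vee \neg k \vee \neg q$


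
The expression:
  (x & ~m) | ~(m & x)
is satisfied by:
  {m: False, x: False}
  {x: True, m: False}
  {m: True, x: False}


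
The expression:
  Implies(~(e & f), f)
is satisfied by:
  {f: True}


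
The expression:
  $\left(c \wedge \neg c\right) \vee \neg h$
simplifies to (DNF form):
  $\neg h$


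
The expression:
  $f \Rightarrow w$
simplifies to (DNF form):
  $w \vee \neg f$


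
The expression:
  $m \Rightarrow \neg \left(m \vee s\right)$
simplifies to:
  $\neg m$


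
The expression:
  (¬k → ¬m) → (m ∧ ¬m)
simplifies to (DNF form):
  m ∧ ¬k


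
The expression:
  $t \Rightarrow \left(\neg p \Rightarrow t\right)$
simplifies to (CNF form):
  $\text{True}$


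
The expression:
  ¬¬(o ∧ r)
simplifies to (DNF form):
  o ∧ r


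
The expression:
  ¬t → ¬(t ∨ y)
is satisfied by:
  {t: True, y: False}
  {y: False, t: False}
  {y: True, t: True}


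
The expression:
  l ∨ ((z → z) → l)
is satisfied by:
  {l: True}


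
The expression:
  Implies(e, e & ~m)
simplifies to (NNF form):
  ~e | ~m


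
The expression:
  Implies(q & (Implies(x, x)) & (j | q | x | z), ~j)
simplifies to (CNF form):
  ~j | ~q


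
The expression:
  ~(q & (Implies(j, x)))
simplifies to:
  ~q | (j & ~x)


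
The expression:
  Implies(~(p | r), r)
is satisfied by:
  {r: True, p: True}
  {r: True, p: False}
  {p: True, r: False}


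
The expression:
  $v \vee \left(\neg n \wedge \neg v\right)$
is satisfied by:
  {v: True, n: False}
  {n: False, v: False}
  {n: True, v: True}


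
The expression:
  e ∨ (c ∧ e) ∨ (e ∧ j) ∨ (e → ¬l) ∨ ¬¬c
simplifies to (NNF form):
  True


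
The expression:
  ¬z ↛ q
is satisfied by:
  {q: True, z: False}
  {z: False, q: False}
  {z: True, q: True}


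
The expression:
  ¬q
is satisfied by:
  {q: False}


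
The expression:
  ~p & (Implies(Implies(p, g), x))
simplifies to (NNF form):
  x & ~p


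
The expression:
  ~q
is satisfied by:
  {q: False}


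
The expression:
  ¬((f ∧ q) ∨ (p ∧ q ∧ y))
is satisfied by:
  {p: False, y: False, q: False, f: False}
  {y: True, f: False, p: False, q: False}
  {p: True, f: False, y: False, q: False}
  {y: True, p: True, f: False, q: False}
  {f: True, p: False, y: False, q: False}
  {f: True, y: True, p: False, q: False}
  {f: True, p: True, y: False, q: False}
  {f: True, y: True, p: True, q: False}
  {q: True, f: False, p: False, y: False}
  {q: True, y: True, f: False, p: False}
  {q: True, p: True, f: False, y: False}


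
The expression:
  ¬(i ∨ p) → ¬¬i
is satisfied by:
  {i: True, p: True}
  {i: True, p: False}
  {p: True, i: False}


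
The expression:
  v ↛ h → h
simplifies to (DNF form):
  h ∨ ¬v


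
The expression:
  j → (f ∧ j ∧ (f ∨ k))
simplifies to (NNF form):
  f ∨ ¬j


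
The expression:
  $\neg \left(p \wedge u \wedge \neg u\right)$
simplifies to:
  $\text{True}$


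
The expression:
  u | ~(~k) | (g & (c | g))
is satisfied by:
  {k: True, g: True, u: True}
  {k: True, g: True, u: False}
  {k: True, u: True, g: False}
  {k: True, u: False, g: False}
  {g: True, u: True, k: False}
  {g: True, u: False, k: False}
  {u: True, g: False, k: False}


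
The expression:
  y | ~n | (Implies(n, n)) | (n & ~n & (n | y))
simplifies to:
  True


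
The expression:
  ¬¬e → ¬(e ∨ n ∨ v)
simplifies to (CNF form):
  ¬e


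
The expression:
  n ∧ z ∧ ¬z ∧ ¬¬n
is never true.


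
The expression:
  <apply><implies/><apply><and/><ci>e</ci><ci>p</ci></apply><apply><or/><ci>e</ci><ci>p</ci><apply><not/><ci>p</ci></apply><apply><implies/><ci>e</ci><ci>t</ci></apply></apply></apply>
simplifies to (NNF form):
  <true/>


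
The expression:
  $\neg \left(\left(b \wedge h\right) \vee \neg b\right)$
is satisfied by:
  {b: True, h: False}


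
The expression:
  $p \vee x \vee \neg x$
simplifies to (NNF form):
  $\text{True}$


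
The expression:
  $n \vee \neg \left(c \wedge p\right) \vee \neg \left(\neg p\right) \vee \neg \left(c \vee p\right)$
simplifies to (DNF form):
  $\text{True}$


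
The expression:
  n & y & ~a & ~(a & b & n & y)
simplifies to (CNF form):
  n & y & ~a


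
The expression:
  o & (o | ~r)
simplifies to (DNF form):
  o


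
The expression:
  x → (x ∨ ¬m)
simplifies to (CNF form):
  True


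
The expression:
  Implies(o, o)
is always true.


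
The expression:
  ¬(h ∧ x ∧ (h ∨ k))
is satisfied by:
  {h: False, x: False}
  {x: True, h: False}
  {h: True, x: False}


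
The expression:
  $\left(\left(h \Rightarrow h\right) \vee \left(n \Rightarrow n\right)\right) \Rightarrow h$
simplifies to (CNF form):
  $h$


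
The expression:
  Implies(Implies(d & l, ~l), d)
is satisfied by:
  {d: True}


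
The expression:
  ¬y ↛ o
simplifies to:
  o ∨ ¬y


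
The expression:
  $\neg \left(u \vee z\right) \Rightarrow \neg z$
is always true.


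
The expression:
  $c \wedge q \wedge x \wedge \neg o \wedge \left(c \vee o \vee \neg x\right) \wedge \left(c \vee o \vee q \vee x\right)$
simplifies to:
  $c \wedge q \wedge x \wedge \neg o$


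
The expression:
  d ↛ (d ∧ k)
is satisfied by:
  {d: True, k: False}


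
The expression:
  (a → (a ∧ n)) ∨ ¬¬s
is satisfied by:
  {n: True, s: True, a: False}
  {n: True, s: False, a: False}
  {s: True, n: False, a: False}
  {n: False, s: False, a: False}
  {n: True, a: True, s: True}
  {n: True, a: True, s: False}
  {a: True, s: True, n: False}


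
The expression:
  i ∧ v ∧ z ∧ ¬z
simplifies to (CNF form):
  False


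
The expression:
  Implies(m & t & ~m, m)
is always true.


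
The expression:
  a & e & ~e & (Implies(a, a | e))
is never true.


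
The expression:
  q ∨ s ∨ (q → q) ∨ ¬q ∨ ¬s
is always true.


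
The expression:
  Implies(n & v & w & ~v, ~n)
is always true.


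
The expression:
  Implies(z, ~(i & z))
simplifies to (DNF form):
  ~i | ~z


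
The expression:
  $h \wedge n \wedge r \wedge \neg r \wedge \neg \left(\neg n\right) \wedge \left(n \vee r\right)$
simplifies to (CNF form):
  $\text{False}$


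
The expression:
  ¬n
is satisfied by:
  {n: False}


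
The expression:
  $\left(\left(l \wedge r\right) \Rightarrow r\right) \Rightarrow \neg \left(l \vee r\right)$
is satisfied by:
  {r: False, l: False}


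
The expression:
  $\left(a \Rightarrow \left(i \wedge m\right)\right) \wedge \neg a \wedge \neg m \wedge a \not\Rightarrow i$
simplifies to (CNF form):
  $\text{False}$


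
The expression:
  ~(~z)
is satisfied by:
  {z: True}


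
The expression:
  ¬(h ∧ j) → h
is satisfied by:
  {h: True}


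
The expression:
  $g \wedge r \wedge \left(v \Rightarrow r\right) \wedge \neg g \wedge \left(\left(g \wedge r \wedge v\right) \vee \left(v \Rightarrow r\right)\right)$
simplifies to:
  $\text{False}$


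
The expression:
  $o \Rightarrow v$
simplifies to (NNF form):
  $v \vee \neg o$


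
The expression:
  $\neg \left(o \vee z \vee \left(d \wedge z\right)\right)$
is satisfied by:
  {o: False, z: False}


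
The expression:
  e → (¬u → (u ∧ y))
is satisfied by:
  {u: True, e: False}
  {e: False, u: False}
  {e: True, u: True}


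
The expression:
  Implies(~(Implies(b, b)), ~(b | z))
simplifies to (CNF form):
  True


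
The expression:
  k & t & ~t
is never true.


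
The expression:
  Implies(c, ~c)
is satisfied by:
  {c: False}


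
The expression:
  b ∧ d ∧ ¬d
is never true.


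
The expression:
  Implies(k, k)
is always true.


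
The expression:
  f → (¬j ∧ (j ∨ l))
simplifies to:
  (l ∧ ¬j) ∨ ¬f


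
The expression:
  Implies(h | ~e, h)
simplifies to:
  e | h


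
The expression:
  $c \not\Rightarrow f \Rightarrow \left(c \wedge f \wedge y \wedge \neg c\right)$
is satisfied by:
  {f: True, c: False}
  {c: False, f: False}
  {c: True, f: True}


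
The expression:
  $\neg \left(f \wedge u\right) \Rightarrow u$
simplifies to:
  $u$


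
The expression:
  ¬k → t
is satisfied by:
  {k: True, t: True}
  {k: True, t: False}
  {t: True, k: False}


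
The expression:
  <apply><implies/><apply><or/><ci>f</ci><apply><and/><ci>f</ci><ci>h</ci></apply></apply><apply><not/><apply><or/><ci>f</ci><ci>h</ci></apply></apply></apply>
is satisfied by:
  {f: False}


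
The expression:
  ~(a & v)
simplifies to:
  ~a | ~v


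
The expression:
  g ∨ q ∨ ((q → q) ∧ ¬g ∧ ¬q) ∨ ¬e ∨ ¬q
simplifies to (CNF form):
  True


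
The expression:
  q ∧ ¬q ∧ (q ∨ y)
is never true.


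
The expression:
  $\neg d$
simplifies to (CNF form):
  $\neg d$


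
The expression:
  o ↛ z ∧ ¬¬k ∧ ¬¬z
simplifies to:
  False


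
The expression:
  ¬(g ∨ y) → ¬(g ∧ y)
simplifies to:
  True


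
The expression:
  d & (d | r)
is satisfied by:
  {d: True}


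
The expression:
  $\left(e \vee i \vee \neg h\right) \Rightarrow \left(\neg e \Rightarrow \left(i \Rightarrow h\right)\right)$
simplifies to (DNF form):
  $e \vee h \vee \neg i$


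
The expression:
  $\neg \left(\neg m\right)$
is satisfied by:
  {m: True}


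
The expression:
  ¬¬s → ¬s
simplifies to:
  ¬s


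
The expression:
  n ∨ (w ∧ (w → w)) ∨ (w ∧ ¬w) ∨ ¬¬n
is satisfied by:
  {n: True, w: True}
  {n: True, w: False}
  {w: True, n: False}


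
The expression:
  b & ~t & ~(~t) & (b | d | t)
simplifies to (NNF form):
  False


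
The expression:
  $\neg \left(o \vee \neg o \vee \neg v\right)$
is never true.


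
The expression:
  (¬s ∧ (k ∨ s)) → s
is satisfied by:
  {s: True, k: False}
  {k: False, s: False}
  {k: True, s: True}


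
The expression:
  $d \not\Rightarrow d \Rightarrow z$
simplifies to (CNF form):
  $\text{True}$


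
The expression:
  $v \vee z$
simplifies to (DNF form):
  $v \vee z$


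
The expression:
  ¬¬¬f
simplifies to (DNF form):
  ¬f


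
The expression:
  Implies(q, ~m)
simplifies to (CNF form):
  ~m | ~q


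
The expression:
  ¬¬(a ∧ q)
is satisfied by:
  {a: True, q: True}


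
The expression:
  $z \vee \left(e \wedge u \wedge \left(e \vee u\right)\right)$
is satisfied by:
  {z: True, u: True, e: True}
  {z: True, u: True, e: False}
  {z: True, e: True, u: False}
  {z: True, e: False, u: False}
  {u: True, e: True, z: False}


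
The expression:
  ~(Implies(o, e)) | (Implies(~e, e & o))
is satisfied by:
  {o: True, e: True}
  {o: True, e: False}
  {e: True, o: False}


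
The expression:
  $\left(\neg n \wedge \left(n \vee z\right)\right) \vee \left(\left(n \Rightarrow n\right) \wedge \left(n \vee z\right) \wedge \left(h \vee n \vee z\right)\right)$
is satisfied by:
  {n: True, z: True}
  {n: True, z: False}
  {z: True, n: False}


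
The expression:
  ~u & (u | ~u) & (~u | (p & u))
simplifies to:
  ~u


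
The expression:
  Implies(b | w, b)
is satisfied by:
  {b: True, w: False}
  {w: False, b: False}
  {w: True, b: True}


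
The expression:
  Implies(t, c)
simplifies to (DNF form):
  c | ~t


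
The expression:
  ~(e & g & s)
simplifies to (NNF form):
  ~e | ~g | ~s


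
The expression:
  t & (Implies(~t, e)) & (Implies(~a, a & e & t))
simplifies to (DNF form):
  a & t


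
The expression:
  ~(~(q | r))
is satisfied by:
  {r: True, q: True}
  {r: True, q: False}
  {q: True, r: False}


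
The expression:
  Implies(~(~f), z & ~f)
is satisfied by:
  {f: False}


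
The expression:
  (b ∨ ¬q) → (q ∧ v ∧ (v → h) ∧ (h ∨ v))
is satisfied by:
  {v: True, h: True, q: True, b: False}
  {v: True, q: True, h: False, b: False}
  {h: True, q: True, v: False, b: False}
  {q: True, v: False, h: False, b: False}
  {b: True, v: True, h: True, q: True}


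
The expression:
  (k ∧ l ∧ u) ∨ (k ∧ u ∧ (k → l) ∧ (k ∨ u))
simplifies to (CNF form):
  k ∧ l ∧ u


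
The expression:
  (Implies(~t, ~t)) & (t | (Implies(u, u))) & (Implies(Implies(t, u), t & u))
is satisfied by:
  {t: True}


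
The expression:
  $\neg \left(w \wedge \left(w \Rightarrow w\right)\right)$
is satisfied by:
  {w: False}


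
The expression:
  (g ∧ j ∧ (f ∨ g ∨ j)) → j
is always true.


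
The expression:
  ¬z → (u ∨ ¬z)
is always true.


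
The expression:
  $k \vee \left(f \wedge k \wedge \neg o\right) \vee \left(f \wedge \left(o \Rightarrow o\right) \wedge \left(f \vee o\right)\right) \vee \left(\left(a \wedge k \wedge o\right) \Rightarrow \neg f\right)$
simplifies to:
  $\text{True}$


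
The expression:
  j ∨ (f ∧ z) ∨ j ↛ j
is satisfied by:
  {j: True, f: True, z: True}
  {j: True, f: True, z: False}
  {j: True, z: True, f: False}
  {j: True, z: False, f: False}
  {f: True, z: True, j: False}


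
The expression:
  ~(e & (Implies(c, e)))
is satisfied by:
  {e: False}


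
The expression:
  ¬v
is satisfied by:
  {v: False}


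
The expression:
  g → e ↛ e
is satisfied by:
  {g: False}


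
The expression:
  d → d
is always true.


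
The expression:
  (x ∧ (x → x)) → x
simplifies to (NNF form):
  True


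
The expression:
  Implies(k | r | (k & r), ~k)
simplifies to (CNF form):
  ~k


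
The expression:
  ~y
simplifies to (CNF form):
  ~y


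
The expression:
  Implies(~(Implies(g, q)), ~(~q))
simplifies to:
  q | ~g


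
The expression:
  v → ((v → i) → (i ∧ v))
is always true.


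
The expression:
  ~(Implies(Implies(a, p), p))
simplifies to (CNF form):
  ~a & ~p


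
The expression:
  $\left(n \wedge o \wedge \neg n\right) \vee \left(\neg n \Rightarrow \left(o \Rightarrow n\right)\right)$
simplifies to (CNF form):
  $n \vee \neg o$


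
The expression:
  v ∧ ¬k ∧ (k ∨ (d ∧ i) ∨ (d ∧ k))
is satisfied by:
  {d: True, i: True, v: True, k: False}


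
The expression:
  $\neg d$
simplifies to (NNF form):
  $\neg d$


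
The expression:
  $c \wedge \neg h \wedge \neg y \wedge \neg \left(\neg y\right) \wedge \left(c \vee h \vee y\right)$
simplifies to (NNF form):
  $\text{False}$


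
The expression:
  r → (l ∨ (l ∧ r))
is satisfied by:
  {l: True, r: False}
  {r: False, l: False}
  {r: True, l: True}


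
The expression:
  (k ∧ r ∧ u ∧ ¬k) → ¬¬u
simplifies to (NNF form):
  True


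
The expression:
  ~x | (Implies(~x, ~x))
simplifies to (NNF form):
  True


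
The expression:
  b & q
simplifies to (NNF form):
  b & q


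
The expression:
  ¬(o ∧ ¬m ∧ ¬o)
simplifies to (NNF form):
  True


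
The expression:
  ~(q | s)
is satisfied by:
  {q: False, s: False}


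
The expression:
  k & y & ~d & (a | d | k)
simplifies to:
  k & y & ~d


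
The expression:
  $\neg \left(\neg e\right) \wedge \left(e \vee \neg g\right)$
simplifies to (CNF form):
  $e$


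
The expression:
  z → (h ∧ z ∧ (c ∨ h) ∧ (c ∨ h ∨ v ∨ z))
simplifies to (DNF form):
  h ∨ ¬z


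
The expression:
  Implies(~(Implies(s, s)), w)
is always true.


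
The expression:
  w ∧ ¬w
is never true.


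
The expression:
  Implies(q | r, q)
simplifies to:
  q | ~r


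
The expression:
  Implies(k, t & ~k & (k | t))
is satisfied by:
  {k: False}


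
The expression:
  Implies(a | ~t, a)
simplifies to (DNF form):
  a | t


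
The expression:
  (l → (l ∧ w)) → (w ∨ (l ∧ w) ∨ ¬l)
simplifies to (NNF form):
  True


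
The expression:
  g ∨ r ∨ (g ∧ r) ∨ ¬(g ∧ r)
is always true.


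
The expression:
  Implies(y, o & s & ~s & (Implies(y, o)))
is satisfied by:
  {y: False}


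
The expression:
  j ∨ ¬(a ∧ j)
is always true.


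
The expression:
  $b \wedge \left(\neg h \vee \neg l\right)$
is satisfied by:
  {b: True, l: False, h: False}
  {b: True, h: True, l: False}
  {b: True, l: True, h: False}


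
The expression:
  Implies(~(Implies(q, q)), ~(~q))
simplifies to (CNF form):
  True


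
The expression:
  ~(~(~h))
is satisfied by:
  {h: False}


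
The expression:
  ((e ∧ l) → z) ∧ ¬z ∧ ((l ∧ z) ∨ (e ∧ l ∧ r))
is never true.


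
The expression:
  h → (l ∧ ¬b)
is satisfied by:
  {l: True, b: False, h: False}
  {b: False, h: False, l: False}
  {l: True, b: True, h: False}
  {b: True, l: False, h: False}
  {h: True, l: True, b: False}


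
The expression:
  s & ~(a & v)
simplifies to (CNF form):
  s & (~a | ~v)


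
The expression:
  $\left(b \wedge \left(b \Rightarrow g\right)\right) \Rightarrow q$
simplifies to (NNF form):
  $q \vee \neg b \vee \neg g$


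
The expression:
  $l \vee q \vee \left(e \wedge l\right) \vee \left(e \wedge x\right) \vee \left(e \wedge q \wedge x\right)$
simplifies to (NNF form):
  $l \vee q \vee \left(e \wedge x\right)$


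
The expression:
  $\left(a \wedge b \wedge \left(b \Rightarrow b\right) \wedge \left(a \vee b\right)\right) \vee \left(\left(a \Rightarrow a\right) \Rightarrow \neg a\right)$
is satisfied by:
  {b: True, a: False}
  {a: False, b: False}
  {a: True, b: True}


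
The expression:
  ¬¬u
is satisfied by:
  {u: True}


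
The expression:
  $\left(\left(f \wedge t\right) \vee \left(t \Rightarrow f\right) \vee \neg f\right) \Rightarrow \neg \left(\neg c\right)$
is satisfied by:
  {c: True}


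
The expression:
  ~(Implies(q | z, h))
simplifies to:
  ~h & (q | z)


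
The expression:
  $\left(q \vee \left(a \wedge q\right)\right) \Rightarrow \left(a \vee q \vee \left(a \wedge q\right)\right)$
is always true.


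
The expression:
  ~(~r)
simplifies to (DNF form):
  r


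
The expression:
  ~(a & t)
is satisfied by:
  {t: False, a: False}
  {a: True, t: False}
  {t: True, a: False}


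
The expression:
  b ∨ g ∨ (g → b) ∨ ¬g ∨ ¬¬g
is always true.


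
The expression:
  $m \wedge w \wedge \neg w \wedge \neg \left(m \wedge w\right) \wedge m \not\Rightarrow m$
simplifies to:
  $\text{False}$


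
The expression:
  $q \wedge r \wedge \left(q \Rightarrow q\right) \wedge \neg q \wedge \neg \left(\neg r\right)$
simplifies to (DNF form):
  $\text{False}$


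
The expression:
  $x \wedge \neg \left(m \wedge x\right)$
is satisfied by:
  {x: True, m: False}


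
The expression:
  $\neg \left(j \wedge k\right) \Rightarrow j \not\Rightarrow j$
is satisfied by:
  {j: True, k: True}


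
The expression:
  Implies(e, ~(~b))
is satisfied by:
  {b: True, e: False}
  {e: False, b: False}
  {e: True, b: True}


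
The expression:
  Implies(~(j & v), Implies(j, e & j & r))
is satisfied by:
  {r: True, v: True, e: True, j: False}
  {r: True, v: True, e: False, j: False}
  {v: True, e: True, r: False, j: False}
  {v: True, r: False, e: False, j: False}
  {r: True, e: True, v: False, j: False}
  {r: True, e: False, v: False, j: False}
  {e: True, r: False, v: False, j: False}
  {r: False, e: False, v: False, j: False}
  {r: True, j: True, v: True, e: True}
  {r: True, j: True, v: True, e: False}
  {j: True, v: True, e: True, r: False}
  {j: True, v: True, e: False, r: False}
  {j: True, r: True, e: True, v: False}


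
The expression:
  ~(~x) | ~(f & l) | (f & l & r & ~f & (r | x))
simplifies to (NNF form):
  x | ~f | ~l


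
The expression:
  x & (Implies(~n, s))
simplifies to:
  x & (n | s)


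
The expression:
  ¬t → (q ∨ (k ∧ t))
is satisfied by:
  {t: True, q: True}
  {t: True, q: False}
  {q: True, t: False}


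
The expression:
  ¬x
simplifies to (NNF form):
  ¬x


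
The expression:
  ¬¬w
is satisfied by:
  {w: True}


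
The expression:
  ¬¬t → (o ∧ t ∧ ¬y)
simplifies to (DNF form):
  (o ∧ ¬y) ∨ ¬t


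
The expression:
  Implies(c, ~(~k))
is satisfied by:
  {k: True, c: False}
  {c: False, k: False}
  {c: True, k: True}


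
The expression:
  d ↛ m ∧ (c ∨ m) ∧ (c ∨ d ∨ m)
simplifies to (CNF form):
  c ∧ d ∧ ¬m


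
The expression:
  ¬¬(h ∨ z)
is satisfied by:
  {z: True, h: True}
  {z: True, h: False}
  {h: True, z: False}


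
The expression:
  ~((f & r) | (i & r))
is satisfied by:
  {f: False, r: False, i: False}
  {i: True, f: False, r: False}
  {f: True, i: False, r: False}
  {i: True, f: True, r: False}
  {r: True, i: False, f: False}


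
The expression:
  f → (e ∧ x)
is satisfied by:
  {x: True, e: True, f: False}
  {x: True, e: False, f: False}
  {e: True, x: False, f: False}
  {x: False, e: False, f: False}
  {f: True, x: True, e: True}


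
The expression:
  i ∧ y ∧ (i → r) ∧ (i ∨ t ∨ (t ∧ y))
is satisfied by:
  {r: True, i: True, y: True}


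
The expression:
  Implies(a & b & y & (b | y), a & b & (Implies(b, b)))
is always true.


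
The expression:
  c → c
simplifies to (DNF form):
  True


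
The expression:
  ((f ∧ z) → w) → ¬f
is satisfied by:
  {z: True, f: False, w: False}
  {z: False, f: False, w: False}
  {w: True, z: True, f: False}
  {w: True, z: False, f: False}
  {f: True, z: True, w: False}


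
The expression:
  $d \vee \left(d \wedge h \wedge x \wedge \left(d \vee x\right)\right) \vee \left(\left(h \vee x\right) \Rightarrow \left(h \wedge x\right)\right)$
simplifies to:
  $d \vee \left(h \wedge x\right) \vee \left(\neg h \wedge \neg x\right)$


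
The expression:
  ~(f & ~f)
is always true.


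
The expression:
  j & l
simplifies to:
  j & l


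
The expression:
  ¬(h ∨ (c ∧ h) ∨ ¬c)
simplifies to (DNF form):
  c ∧ ¬h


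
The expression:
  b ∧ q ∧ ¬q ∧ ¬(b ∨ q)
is never true.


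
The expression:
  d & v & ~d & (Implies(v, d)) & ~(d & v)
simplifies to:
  False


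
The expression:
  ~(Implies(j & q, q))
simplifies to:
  False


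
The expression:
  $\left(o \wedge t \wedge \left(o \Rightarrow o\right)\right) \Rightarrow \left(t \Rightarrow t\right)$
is always true.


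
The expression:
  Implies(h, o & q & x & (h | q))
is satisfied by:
  {x: True, o: True, q: True, h: False}
  {x: True, o: True, q: False, h: False}
  {x: True, q: True, o: False, h: False}
  {x: True, q: False, o: False, h: False}
  {o: True, q: True, x: False, h: False}
  {o: True, x: False, q: False, h: False}
  {o: False, q: True, x: False, h: False}
  {o: False, x: False, q: False, h: False}
  {x: True, h: True, o: True, q: True}


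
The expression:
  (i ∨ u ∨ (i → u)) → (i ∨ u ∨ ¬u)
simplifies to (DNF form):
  True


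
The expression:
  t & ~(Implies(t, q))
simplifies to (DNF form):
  t & ~q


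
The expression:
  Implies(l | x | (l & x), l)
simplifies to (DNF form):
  l | ~x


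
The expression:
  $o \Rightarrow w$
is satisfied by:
  {w: True, o: False}
  {o: False, w: False}
  {o: True, w: True}


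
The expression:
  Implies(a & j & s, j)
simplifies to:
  True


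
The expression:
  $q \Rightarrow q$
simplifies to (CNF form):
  $\text{True}$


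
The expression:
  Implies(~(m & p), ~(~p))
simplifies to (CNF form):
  p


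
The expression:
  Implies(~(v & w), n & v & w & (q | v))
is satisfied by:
  {w: True, v: True}


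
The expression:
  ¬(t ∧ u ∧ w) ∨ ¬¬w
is always true.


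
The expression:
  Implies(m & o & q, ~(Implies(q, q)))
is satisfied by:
  {o: False, m: False, q: False}
  {q: True, o: False, m: False}
  {m: True, o: False, q: False}
  {q: True, m: True, o: False}
  {o: True, q: False, m: False}
  {q: True, o: True, m: False}
  {m: True, o: True, q: False}


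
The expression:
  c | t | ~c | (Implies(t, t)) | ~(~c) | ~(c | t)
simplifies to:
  True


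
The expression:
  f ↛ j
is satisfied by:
  {f: True, j: False}


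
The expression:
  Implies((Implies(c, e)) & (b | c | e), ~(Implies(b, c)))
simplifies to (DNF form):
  ~e | (b & ~c)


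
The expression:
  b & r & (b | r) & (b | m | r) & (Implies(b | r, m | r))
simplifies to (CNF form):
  b & r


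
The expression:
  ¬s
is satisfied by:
  {s: False}


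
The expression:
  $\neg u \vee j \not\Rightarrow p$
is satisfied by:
  {j: True, u: False, p: False}
  {j: False, u: False, p: False}
  {p: True, j: True, u: False}
  {p: True, j: False, u: False}
  {u: True, j: True, p: False}


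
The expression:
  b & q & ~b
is never true.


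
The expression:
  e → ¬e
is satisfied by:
  {e: False}


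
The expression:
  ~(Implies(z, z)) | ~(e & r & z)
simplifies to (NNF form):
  ~e | ~r | ~z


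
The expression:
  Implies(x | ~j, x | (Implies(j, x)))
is always true.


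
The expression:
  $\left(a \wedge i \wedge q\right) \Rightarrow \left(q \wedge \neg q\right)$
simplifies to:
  $\neg a \vee \neg i \vee \neg q$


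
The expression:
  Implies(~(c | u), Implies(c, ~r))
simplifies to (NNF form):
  True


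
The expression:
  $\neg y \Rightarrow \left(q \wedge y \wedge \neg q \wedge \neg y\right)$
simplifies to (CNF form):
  $y$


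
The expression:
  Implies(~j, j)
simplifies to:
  j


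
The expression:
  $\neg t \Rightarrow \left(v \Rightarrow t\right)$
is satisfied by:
  {t: True, v: False}
  {v: False, t: False}
  {v: True, t: True}


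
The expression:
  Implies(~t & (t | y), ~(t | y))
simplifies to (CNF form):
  t | ~y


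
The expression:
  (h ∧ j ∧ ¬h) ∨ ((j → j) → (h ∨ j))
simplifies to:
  h ∨ j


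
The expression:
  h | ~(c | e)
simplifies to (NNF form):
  h | (~c & ~e)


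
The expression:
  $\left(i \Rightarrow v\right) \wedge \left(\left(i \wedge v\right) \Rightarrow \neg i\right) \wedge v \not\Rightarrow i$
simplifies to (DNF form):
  $v \wedge \neg i$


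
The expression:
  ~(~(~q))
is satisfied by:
  {q: False}


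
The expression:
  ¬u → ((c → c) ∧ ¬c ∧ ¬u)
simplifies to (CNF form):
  u ∨ ¬c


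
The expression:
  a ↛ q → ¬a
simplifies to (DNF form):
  q ∨ ¬a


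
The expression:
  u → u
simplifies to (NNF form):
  True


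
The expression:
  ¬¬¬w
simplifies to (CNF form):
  ¬w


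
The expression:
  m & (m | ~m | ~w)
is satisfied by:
  {m: True}


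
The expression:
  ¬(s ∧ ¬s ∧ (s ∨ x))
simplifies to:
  True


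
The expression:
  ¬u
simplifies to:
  ¬u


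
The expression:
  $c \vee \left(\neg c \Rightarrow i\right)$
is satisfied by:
  {i: True, c: True}
  {i: True, c: False}
  {c: True, i: False}


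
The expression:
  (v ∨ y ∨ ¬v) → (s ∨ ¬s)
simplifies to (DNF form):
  True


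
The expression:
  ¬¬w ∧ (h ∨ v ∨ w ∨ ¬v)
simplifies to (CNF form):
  w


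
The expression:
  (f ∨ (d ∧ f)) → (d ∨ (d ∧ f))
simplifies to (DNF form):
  d ∨ ¬f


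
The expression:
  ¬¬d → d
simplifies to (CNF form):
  True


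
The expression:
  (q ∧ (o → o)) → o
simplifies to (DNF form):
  o ∨ ¬q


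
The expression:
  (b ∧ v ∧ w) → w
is always true.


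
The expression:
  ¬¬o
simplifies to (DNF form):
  o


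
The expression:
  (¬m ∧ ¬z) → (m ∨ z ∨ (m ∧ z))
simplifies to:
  m ∨ z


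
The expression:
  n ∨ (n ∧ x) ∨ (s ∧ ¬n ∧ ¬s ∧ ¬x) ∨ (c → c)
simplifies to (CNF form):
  True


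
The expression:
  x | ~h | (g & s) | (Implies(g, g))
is always true.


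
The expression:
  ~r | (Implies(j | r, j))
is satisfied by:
  {j: True, r: False}
  {r: False, j: False}
  {r: True, j: True}


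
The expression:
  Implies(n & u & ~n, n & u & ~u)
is always true.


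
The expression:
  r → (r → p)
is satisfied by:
  {p: True, r: False}
  {r: False, p: False}
  {r: True, p: True}


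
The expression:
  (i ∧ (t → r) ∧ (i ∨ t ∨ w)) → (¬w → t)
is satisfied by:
  {t: True, w: True, i: False}
  {t: True, w: False, i: False}
  {w: True, t: False, i: False}
  {t: False, w: False, i: False}
  {i: True, t: True, w: True}
  {i: True, t: True, w: False}
  {i: True, w: True, t: False}


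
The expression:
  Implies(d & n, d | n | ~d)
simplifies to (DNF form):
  True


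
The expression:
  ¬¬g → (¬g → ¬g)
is always true.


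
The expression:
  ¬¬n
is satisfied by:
  {n: True}


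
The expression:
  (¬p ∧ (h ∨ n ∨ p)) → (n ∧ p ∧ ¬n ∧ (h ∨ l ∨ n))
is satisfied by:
  {p: True, n: False, h: False}
  {p: True, h: True, n: False}
  {p: True, n: True, h: False}
  {p: True, h: True, n: True}
  {h: False, n: False, p: False}


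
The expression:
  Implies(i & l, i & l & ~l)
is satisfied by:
  {l: False, i: False}
  {i: True, l: False}
  {l: True, i: False}


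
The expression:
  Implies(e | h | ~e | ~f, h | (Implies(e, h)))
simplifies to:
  h | ~e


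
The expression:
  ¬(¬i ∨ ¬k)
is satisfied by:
  {i: True, k: True}


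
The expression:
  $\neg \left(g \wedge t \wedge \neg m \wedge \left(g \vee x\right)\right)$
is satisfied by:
  {m: True, g: False, t: False}
  {g: False, t: False, m: False}
  {m: True, t: True, g: False}
  {t: True, g: False, m: False}
  {m: True, g: True, t: False}
  {g: True, m: False, t: False}
  {m: True, t: True, g: True}


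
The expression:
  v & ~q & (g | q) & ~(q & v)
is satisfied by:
  {g: True, v: True, q: False}


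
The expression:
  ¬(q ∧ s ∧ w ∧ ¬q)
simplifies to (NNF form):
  True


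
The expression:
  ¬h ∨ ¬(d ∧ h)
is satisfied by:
  {h: False, d: False}
  {d: True, h: False}
  {h: True, d: False}


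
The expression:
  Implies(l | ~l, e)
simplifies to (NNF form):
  e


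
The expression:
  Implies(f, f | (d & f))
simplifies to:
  True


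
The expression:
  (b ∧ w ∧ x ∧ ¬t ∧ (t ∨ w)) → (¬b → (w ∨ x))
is always true.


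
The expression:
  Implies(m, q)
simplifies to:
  q | ~m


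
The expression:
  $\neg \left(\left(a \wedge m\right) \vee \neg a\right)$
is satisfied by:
  {a: True, m: False}


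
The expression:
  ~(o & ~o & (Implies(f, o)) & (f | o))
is always true.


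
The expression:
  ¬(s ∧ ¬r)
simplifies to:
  r ∨ ¬s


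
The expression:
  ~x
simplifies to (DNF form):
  ~x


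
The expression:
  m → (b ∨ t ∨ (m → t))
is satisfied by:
  {b: True, t: True, m: False}
  {b: True, m: False, t: False}
  {t: True, m: False, b: False}
  {t: False, m: False, b: False}
  {b: True, t: True, m: True}
  {b: True, m: True, t: False}
  {t: True, m: True, b: False}


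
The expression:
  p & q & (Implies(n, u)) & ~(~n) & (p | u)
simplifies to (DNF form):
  n & p & q & u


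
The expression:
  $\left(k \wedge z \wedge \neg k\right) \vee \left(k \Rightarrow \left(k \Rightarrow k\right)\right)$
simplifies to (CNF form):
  $\text{True}$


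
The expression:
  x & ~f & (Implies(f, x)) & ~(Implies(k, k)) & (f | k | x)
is never true.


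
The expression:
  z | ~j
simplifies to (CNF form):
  z | ~j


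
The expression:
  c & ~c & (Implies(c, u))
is never true.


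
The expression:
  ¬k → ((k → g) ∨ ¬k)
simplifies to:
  True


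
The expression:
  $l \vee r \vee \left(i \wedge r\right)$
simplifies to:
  $l \vee r$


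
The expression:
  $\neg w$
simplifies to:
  $\neg w$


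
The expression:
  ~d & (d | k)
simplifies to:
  k & ~d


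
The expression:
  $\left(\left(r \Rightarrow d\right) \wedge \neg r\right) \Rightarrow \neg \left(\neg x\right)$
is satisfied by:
  {r: True, x: True}
  {r: True, x: False}
  {x: True, r: False}


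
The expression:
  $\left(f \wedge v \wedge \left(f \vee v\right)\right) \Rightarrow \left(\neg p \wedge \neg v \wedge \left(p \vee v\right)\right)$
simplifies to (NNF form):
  $\neg f \vee \neg v$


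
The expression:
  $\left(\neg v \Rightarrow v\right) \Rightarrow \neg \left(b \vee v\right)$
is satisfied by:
  {v: False}


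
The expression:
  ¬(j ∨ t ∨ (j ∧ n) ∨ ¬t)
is never true.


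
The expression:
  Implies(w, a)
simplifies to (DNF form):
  a | ~w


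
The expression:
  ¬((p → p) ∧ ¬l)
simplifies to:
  l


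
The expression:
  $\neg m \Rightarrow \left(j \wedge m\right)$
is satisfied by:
  {m: True}


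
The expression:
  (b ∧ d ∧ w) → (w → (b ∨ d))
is always true.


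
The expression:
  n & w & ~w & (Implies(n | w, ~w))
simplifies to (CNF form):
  False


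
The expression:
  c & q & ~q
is never true.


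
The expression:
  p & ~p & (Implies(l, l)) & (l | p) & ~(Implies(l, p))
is never true.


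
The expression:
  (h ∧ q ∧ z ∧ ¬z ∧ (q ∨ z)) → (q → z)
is always true.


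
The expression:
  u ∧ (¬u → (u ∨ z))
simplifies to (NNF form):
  u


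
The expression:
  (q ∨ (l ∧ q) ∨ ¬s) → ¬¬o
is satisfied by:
  {o: True, s: True, q: False}
  {o: True, s: False, q: False}
  {o: True, q: True, s: True}
  {o: True, q: True, s: False}
  {s: True, q: False, o: False}


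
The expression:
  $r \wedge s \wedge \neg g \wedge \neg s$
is never true.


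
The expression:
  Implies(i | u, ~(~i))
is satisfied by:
  {i: True, u: False}
  {u: False, i: False}
  {u: True, i: True}


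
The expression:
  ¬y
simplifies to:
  ¬y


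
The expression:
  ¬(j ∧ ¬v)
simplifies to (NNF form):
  v ∨ ¬j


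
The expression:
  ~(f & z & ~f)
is always true.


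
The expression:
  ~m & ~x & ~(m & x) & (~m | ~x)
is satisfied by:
  {x: False, m: False}


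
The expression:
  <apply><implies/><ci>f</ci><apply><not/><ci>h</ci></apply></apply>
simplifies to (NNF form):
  <apply><or/><apply><not/><ci>f</ci></apply><apply><not/><ci>h</ci></apply></apply>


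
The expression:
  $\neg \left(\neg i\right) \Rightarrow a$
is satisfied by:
  {a: True, i: False}
  {i: False, a: False}
  {i: True, a: True}


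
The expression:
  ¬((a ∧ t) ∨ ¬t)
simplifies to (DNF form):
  t ∧ ¬a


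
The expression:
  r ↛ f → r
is always true.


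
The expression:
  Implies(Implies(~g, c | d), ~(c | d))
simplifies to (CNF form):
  ~c & ~d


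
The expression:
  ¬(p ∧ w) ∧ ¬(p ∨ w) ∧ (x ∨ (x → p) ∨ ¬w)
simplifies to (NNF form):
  ¬p ∧ ¬w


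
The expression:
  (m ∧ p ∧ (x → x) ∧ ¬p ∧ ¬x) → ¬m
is always true.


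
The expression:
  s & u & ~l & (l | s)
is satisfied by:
  {s: True, u: True, l: False}


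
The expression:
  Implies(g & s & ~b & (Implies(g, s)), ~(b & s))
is always true.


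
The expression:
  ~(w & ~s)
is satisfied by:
  {s: True, w: False}
  {w: False, s: False}
  {w: True, s: True}


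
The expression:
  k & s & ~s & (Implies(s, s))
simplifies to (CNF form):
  False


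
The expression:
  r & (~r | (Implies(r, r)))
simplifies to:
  r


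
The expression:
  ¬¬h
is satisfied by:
  {h: True}


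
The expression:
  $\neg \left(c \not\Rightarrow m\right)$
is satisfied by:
  {m: True, c: False}
  {c: False, m: False}
  {c: True, m: True}


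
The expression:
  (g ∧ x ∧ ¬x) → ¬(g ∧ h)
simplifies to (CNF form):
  True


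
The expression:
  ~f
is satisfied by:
  {f: False}


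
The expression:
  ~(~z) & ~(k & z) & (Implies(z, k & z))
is never true.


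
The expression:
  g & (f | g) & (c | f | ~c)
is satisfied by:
  {g: True}


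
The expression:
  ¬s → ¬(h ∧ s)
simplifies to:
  True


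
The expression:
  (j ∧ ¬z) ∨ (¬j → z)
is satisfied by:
  {z: True, j: True}
  {z: True, j: False}
  {j: True, z: False}


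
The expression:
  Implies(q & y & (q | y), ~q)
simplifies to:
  ~q | ~y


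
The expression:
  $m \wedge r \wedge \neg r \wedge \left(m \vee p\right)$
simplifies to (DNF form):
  $\text{False}$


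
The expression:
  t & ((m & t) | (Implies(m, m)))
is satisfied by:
  {t: True}


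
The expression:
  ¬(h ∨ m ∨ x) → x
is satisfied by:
  {x: True, m: True, h: True}
  {x: True, m: True, h: False}
  {x: True, h: True, m: False}
  {x: True, h: False, m: False}
  {m: True, h: True, x: False}
  {m: True, h: False, x: False}
  {h: True, m: False, x: False}


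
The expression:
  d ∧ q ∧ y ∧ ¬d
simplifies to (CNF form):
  False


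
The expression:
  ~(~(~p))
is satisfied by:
  {p: False}


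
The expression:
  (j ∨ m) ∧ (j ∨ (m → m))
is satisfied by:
  {m: True, j: True}
  {m: True, j: False}
  {j: True, m: False}


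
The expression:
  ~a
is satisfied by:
  {a: False}


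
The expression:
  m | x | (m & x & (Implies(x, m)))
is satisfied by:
  {x: True, m: True}
  {x: True, m: False}
  {m: True, x: False}


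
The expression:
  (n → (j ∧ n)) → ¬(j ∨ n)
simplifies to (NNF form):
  ¬j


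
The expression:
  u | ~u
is always true.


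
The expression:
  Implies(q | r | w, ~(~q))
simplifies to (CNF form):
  (q | ~r) & (q | ~w)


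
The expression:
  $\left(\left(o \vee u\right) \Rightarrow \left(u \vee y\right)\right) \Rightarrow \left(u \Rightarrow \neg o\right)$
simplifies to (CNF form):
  $\neg o \vee \neg u$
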